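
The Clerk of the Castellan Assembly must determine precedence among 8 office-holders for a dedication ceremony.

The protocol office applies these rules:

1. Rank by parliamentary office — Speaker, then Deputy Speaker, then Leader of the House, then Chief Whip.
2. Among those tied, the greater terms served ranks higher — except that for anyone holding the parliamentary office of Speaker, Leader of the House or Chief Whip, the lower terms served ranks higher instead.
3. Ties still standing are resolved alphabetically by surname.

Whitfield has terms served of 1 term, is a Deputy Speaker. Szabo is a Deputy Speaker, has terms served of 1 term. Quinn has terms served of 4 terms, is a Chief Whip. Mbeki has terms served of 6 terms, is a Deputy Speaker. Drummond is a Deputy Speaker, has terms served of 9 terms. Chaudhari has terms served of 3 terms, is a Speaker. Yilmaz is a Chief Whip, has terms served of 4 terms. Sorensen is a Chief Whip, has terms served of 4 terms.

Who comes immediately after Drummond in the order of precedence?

By parliamentary office: Chaudhari (Speaker); then Drummond, Mbeki, Szabo and Whitfield (Deputy Speaker); then Quinn, Sorensen and Yilmaz (Chief Whip).
Among Drummond, Mbeki, Szabo and Whitfield, by terms served (higher first): Drummond (9 terms) before Mbeki (6 terms) before Szabo and Whitfield (1 term).
Among Szabo and Whitfield, alphabetically by surname: Szabo before Whitfield.
Quinn, Sorensen and Yilmaz all have terms served 4 terms, so the next rule applies.
Among Quinn, Sorensen and Yilmaz, alphabetically by surname: Quinn before Sorensen before Yilmaz.
Order: Chaudhari, Drummond, Mbeki, Szabo, Whitfield, Quinn, Sorensen, Yilmaz.

Mbeki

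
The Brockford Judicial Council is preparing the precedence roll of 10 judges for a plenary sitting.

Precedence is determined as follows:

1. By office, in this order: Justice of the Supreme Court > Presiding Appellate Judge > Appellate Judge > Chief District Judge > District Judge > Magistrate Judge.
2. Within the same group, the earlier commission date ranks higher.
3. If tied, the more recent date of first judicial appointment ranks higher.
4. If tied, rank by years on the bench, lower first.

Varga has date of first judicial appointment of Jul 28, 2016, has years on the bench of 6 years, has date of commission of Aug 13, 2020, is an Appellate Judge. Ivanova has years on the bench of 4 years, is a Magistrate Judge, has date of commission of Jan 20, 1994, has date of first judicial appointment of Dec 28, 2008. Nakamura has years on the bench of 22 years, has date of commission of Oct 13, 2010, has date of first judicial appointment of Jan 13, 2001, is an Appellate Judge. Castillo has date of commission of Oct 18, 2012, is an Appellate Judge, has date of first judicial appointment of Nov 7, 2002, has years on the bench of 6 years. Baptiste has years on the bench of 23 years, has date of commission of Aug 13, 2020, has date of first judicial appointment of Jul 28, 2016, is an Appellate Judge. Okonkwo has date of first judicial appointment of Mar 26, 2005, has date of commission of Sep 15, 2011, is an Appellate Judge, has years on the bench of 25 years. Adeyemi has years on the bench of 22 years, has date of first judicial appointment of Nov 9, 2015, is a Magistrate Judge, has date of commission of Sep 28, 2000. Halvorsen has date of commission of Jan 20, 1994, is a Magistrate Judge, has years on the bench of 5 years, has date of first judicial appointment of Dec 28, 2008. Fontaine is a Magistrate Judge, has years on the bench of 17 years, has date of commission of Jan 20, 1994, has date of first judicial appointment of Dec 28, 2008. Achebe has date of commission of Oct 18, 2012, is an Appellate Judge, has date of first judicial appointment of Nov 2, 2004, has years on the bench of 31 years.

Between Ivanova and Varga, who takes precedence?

Varga

By office: Nakamura, Okonkwo, Achebe, Castillo, Varga and Baptiste (Appellate Judge); then Ivanova, Halvorsen, Fontaine and Adeyemi (Magistrate Judge).
Among Nakamura, Okonkwo, Achebe, Castillo, Varga and Baptiste, by date of commission (earlier first): Nakamura (Oct 13, 2010) before Okonkwo (Sep 15, 2011) before Achebe and Castillo (Oct 18, 2012) before Varga and Baptiste (Aug 13, 2020).
Among Achebe and Castillo, by date of first judicial appointment (later first): Achebe (Nov 2, 2004) before Castillo (Nov 7, 2002).
Varga and Baptiste both have date of first judicial appointment Jul 28, 2016, so the next rule applies.
Among Varga and Baptiste, by years on the bench (lower first): Varga (6 years) before Baptiste (23 years).
Among Ivanova, Halvorsen, Fontaine and Adeyemi, by date of commission (earlier first): Ivanova, Halvorsen and Fontaine (Jan 20, 1994) before Adeyemi (Sep 28, 2000).
Ivanova, Halvorsen and Fontaine all have date of first judicial appointment Dec 28, 2008, so the next rule applies.
Among Ivanova, Halvorsen and Fontaine, by years on the bench (lower first): Ivanova (4 years) before Halvorsen (5 years) before Fontaine (17 years).
So Varga takes precedence.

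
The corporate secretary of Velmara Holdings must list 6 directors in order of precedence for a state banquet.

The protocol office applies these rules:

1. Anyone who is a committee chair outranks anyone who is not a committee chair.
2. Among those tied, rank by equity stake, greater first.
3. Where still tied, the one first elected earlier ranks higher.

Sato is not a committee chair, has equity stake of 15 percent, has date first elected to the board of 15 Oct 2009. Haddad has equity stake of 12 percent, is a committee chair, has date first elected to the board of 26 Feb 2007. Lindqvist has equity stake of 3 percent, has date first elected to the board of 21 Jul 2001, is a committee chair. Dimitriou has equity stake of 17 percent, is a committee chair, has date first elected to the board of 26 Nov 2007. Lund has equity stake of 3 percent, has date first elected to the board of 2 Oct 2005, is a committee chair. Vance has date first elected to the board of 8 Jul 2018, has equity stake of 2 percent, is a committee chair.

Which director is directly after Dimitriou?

By the first rule: Dimitriou, Haddad, Lindqvist, Lund and Vance (each a committee chair); then Sato (not a committee chair).
Among Dimitriou, Haddad, Lindqvist, Lund and Vance, by equity stake (higher first): Dimitriou (17 percent) before Haddad (12 percent) before Lindqvist and Lund (3 percent) before Vance (2 percent).
Among Lindqvist and Lund, by date first elected to the board (earlier first): Lindqvist (21 Jul 2001) before Lund (2 Oct 2005).
Order: Dimitriou, Haddad, Lindqvist, Lund, Vance, Sato.

Haddad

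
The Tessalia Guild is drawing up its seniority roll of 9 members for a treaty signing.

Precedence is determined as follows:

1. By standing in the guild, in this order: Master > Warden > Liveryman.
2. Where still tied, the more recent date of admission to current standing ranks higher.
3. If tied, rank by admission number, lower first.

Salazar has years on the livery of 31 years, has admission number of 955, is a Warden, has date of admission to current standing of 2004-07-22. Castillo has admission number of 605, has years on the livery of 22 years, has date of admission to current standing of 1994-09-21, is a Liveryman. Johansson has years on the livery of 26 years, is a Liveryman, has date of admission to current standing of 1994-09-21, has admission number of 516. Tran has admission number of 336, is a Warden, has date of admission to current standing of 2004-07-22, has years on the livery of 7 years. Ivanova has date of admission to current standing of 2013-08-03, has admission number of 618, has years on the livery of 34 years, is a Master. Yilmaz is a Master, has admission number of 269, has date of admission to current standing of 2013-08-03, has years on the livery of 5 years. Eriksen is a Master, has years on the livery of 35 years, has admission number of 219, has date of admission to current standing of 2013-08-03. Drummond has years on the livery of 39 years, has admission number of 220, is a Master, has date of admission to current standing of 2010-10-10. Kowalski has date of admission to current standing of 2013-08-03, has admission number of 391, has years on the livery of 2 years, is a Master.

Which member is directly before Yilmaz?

By standing in the guild: Eriksen, Yilmaz, Kowalski, Ivanova and Drummond (Master); then Tran and Salazar (Warden); then Johansson and Castillo (Liveryman).
Among Eriksen, Yilmaz, Kowalski, Ivanova and Drummond, by date of admission to current standing (later first): Eriksen, Yilmaz, Kowalski and Ivanova (2013-08-03) before Drummond (2010-10-10).
Among Eriksen, Yilmaz, Kowalski and Ivanova, by admission number (lower first): Eriksen (219) before Yilmaz (269) before Kowalski (391) before Ivanova (618).
Tran and Salazar both have date of admission to current standing 2004-07-22, so the next rule applies.
Among Tran and Salazar, by admission number (lower first): Tran (336) before Salazar (955).
Johansson and Castillo both have date of admission to current standing 1994-09-21, so the next rule applies.
Among Johansson and Castillo, by admission number (lower first): Johansson (516) before Castillo (605).
Order: Eriksen, Yilmaz, Kowalski, Ivanova, Drummond, Tran, Salazar, Johansson, Castillo.

Eriksen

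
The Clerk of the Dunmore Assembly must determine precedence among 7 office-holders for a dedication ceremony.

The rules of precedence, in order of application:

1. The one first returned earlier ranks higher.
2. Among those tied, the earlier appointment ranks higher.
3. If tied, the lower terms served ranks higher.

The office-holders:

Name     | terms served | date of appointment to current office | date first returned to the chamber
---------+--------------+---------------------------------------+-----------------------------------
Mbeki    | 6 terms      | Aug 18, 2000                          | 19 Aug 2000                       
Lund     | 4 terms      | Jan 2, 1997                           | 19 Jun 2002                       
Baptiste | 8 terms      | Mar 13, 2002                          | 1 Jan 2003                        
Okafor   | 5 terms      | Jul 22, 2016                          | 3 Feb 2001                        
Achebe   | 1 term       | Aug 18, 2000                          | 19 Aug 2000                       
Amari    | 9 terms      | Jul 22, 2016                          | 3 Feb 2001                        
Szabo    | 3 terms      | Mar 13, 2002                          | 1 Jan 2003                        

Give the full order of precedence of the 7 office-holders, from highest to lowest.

By date first returned to the chamber (earlier first): Achebe and Mbeki (both 19 Aug 2000); then Okafor and Amari (both 3 Feb 2001); then Lund (19 Jun 2002); then Szabo and Baptiste (both 1 Jan 2003).
Achebe and Mbeki both have date of appointment to current office Aug 18, 2000, so the next rule applies.
Among Achebe and Mbeki, by terms served (lower first): Achebe (1 term) before Mbeki (6 terms).
Okafor and Amari both have date of appointment to current office Jul 22, 2016, so the next rule applies.
Among Okafor and Amari, by terms served (lower first): Okafor (5 terms) before Amari (9 terms).
Szabo and Baptiste both have date of appointment to current office Mar 13, 2002, so the next rule applies.
Among Szabo and Baptiste, by terms served (lower first): Szabo (3 terms) before Baptiste (8 terms).
Full order: Achebe, Mbeki, Okafor, Amari, Lund, Szabo, Baptiste.

Achebe, Mbeki, Okafor, Amari, Lund, Szabo, Baptiste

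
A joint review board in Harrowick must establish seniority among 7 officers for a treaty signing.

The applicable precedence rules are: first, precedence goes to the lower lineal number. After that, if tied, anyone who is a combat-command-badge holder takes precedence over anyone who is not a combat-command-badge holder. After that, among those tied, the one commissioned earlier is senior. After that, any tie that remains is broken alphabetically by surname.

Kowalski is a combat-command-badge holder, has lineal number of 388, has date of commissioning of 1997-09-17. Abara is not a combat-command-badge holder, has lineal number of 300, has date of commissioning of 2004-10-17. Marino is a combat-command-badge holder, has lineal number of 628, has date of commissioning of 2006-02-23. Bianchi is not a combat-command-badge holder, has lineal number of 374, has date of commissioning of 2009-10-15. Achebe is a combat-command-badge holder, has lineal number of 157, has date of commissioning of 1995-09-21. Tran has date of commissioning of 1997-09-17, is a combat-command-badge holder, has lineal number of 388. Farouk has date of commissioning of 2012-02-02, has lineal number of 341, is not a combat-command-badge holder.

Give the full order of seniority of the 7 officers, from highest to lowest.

By lineal number (lower first): Achebe (157); then Abara (300); then Farouk (341); then Bianchi (374); then Kowalski and Tran (both 388); then Marino (628).
Kowalski and Tran are each a combat-command-badge holder, so the next rule applies.
Kowalski and Tran both have date of commissioning 1997-09-17, so the next rule applies.
Among Kowalski and Tran, alphabetically by surname: Kowalski before Tran.
Full order: Achebe, Abara, Farouk, Bianchi, Kowalski, Tran, Marino.

Achebe, Abara, Farouk, Bianchi, Kowalski, Tran, Marino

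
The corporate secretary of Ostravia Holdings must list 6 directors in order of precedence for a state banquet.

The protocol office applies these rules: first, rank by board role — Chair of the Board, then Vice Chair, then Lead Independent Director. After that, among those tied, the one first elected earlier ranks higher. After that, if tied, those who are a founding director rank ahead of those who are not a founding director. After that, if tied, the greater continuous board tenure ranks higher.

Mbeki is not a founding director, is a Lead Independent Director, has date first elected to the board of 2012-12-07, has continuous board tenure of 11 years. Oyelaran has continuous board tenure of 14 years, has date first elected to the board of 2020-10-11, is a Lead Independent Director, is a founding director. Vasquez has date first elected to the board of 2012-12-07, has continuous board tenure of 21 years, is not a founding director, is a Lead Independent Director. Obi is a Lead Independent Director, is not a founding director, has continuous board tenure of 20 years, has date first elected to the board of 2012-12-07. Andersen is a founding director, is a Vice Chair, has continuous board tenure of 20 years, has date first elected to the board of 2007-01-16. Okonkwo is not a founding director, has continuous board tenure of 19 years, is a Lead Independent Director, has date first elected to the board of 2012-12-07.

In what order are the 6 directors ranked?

By board role: Andersen (Vice Chair); then Vasquez, Obi, Okonkwo, Mbeki and Oyelaran (Lead Independent Director).
Among Vasquez, Obi, Okonkwo, Mbeki and Oyelaran, by date first elected to the board (earlier first): Vasquez, Obi, Okonkwo and Mbeki (2012-12-07) before Oyelaran (2020-10-11).
Vasquez, Obi, Okonkwo and Mbeki are each not a founding director, so the next rule applies.
Among Vasquez, Obi, Okonkwo and Mbeki, by continuous board tenure (higher first): Vasquez (21 years) before Obi (20 years) before Okonkwo (19 years) before Mbeki (11 years).
Full order: Andersen, Vasquez, Obi, Okonkwo, Mbeki, Oyelaran.

Andersen, Vasquez, Obi, Okonkwo, Mbeki, Oyelaran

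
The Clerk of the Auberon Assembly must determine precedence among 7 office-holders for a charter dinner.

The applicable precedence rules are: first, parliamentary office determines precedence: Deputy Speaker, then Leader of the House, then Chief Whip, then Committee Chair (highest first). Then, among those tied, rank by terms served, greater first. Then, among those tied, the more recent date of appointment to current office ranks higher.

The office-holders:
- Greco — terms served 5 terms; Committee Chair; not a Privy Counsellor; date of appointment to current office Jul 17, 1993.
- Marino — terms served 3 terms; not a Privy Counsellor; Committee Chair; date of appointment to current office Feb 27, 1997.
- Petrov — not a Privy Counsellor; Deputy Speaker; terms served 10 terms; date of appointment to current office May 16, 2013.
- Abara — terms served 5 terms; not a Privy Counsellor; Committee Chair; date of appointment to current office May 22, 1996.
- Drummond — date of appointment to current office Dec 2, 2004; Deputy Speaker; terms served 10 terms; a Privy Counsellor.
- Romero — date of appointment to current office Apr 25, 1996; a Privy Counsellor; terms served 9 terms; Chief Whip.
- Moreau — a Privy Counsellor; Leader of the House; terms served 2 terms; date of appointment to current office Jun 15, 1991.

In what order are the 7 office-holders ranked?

Petrov, Drummond, Moreau, Romero, Abara, Greco, Marino

By parliamentary office: Petrov and Drummond (Deputy Speaker); then Moreau (Leader of the House); then Romero (Chief Whip); then Abara, Greco and Marino (Committee Chair).
Petrov and Drummond both have terms served 10 terms, so the next rule applies.
Among Petrov and Drummond, by date of appointment to current office (later first): Petrov (May 16, 2013) before Drummond (Dec 2, 2004).
Among Abara, Greco and Marino, by terms served (higher first): Abara and Greco (5 terms) before Marino (3 terms).
Among Abara and Greco, by date of appointment to current office (later first): Abara (May 22, 1996) before Greco (Jul 17, 1993).
Full order: Petrov, Drummond, Moreau, Romero, Abara, Greco, Marino.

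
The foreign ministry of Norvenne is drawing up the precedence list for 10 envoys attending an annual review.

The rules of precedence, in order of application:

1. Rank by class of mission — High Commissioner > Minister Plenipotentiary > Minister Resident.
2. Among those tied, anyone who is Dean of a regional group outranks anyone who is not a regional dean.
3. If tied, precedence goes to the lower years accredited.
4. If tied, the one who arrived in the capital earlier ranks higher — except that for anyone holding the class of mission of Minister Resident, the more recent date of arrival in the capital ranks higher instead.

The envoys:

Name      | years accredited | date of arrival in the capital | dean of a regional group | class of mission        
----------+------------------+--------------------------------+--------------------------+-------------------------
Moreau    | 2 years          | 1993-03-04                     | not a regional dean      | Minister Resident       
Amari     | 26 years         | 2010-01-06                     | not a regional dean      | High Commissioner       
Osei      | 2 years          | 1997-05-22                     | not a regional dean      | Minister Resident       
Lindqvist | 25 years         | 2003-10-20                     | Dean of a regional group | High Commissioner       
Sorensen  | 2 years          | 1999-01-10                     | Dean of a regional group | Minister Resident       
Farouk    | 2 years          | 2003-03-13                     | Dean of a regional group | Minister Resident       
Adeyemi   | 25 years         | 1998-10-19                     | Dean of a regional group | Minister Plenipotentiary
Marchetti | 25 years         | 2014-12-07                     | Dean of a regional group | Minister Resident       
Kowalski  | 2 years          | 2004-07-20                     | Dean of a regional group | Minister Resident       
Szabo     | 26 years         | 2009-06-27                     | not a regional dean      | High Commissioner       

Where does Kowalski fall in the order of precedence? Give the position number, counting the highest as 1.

By class of mission: Lindqvist, Szabo and Amari (High Commissioner); then Adeyemi (Minister Plenipotentiary); then Kowalski, Farouk, Sorensen, Marchetti, Osei and Moreau (Minister Resident).
Among Lindqvist, Szabo and Amari, Dean of a regional group before not a regional dean: Lindqvist (Dean of a regional group) before Szabo and Amari (not a regional dean).
Szabo and Amari both have years accredited 26 years, so the next rule applies.
Among Szabo and Amari, by date of arrival in the capital (earlier first): Szabo (2009-06-27) before Amari (2010-01-06).
Among Kowalski, Farouk, Sorensen, Marchetti, Osei and Moreau, Dean of a regional group before not a regional dean: Kowalski, Farouk, Sorensen and Marchetti (Dean of a regional group) before Osei and Moreau (not a regional dean).
Among Kowalski, Farouk, Sorensen and Marchetti, by years accredited (lower first): Kowalski, Farouk and Sorensen (2 years) before Marchetti (25 years).
Among Kowalski, Farouk and Sorensen, by date of arrival in the capital (later first) (reversed rule for this group): Kowalski (2004-07-20) before Farouk (2003-03-13) before Sorensen (1999-01-10).
Osei and Moreau both have years accredited 2 years, so the next rule applies.
Among Osei and Moreau, by date of arrival in the capital (later first) (reversed rule for this group): Osei (1997-05-22) before Moreau (1993-03-04).
Order: Lindqvist, Szabo, Amari, Adeyemi, Kowalski, Farouk, Sorensen, Marchetti, Osei, Moreau. So position 5.

5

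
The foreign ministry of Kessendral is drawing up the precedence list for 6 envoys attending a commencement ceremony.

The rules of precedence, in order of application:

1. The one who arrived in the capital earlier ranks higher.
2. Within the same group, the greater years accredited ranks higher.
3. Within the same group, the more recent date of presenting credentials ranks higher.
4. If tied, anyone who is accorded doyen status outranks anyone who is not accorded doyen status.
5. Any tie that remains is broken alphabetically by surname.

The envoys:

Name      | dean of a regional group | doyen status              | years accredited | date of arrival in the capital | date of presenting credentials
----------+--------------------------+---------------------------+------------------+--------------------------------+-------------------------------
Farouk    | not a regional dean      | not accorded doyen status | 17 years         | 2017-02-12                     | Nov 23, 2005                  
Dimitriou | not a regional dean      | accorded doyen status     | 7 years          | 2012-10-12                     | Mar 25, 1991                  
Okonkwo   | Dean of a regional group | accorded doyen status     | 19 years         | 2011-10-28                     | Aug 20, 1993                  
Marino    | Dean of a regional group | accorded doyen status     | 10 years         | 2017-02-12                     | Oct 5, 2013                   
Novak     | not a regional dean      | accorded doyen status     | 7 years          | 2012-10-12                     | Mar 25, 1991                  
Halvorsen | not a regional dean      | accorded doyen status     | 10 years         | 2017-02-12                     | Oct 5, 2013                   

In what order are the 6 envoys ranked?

By date of arrival in the capital (earlier first): Okonkwo (2011-10-28); then Dimitriou and Novak (both 2012-10-12); then Farouk, Halvorsen and Marino (each 2017-02-12).
Dimitriou and Novak both have years accredited 7 years, so the next rule applies.
Dimitriou and Novak both have date of presenting credentials Mar 25, 1991, so the next rule applies.
Dimitriou and Novak are each accorded doyen status, so the next rule applies.
Among Dimitriou and Novak, alphabetically by surname: Dimitriou before Novak.
Among Farouk, Halvorsen and Marino, by years accredited (higher first): Farouk (17 years) before Halvorsen and Marino (10 years).
Halvorsen and Marino both have date of presenting credentials Oct 5, 2013, so the next rule applies.
Halvorsen and Marino are each accorded doyen status, so the next rule applies.
Among Halvorsen and Marino, alphabetically by surname: Halvorsen before Marino.
Full order: Okonkwo, Dimitriou, Novak, Farouk, Halvorsen, Marino.

Okonkwo, Dimitriou, Novak, Farouk, Halvorsen, Marino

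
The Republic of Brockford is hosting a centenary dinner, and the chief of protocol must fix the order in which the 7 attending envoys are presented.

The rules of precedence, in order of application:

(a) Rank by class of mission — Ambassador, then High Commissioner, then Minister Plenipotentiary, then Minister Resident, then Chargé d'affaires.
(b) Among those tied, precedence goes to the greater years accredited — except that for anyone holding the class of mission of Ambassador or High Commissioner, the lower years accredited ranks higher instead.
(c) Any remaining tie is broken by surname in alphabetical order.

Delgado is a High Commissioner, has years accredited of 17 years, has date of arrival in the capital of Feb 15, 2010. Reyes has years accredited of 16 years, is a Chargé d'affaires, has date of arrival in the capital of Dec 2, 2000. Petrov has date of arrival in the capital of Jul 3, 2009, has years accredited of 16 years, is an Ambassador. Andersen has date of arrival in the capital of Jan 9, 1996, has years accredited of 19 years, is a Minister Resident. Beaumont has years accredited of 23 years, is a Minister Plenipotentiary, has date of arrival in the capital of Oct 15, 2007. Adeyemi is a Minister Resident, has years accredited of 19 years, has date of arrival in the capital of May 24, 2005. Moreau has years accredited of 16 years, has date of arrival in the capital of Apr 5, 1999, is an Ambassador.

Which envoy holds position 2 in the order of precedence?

Petrov

By class of mission: Moreau and Petrov (Ambassador); then Delgado (High Commissioner); then Beaumont (Minister Plenipotentiary); then Adeyemi and Andersen (Minister Resident); then Reyes (Chargé d'affaires).
Moreau and Petrov both have years accredited 16 years, so the next rule applies.
Among Moreau and Petrov, alphabetically by surname: Moreau before Petrov.
Adeyemi and Andersen both have years accredited 19 years, so the next rule applies.
Among Adeyemi and Andersen, alphabetically by surname: Adeyemi before Andersen.
Order: Moreau, Petrov, Delgado, Beaumont, Adeyemi, Andersen, Reyes.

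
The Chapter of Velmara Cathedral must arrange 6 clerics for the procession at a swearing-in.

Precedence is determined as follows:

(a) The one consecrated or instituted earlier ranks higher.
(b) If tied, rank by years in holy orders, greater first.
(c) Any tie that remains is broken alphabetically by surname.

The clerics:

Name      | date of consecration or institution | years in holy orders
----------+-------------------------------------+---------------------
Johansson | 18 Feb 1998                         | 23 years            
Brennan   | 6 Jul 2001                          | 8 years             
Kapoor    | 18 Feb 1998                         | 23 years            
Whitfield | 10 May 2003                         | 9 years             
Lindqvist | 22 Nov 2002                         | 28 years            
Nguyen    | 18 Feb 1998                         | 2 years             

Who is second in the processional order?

By date of consecration or institution (earlier first): Johansson, Kapoor and Nguyen (each 18 Feb 1998); then Brennan (6 Jul 2001); then Lindqvist (22 Nov 2002); then Whitfield (10 May 2003).
Among Johansson, Kapoor and Nguyen, by years in holy orders (higher first): Johansson and Kapoor (23 years) before Nguyen (2 years).
Among Johansson and Kapoor, alphabetically by surname: Johansson before Kapoor.
Order: Johansson, Kapoor, Nguyen, Brennan, Lindqvist, Whitfield.

Kapoor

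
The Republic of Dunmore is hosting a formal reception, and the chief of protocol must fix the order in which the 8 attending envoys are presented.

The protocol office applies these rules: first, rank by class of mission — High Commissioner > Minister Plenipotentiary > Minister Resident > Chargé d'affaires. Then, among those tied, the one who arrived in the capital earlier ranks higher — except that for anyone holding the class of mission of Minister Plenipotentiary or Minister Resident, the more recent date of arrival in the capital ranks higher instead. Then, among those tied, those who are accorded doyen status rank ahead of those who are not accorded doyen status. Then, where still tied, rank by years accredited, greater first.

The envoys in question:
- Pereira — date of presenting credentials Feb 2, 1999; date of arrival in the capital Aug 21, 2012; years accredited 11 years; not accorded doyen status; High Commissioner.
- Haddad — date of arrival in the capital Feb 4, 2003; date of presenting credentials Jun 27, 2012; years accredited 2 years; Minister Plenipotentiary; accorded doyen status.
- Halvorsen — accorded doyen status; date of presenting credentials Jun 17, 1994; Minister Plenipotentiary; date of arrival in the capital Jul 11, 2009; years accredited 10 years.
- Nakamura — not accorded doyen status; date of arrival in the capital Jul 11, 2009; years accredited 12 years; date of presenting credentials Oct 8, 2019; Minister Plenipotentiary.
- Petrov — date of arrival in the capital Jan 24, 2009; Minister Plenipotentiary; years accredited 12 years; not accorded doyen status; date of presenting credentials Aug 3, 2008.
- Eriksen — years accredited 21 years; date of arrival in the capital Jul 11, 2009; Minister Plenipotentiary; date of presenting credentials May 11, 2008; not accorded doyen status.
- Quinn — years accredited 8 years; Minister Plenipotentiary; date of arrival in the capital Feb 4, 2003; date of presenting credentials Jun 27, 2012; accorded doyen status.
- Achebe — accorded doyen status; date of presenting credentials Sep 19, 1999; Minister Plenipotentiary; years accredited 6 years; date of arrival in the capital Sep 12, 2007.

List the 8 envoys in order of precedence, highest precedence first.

Pereira, Halvorsen, Eriksen, Nakamura, Petrov, Achebe, Quinn, Haddad

By class of mission: Pereira (High Commissioner); then Halvorsen, Eriksen, Nakamura, Petrov, Achebe, Quinn and Haddad (Minister Plenipotentiary).
Among Halvorsen, Eriksen, Nakamura, Petrov, Achebe, Quinn and Haddad, by date of arrival in the capital (later first) (reversed rule for this group): Halvorsen, Eriksen and Nakamura (Jul 11, 2009) before Petrov (Jan 24, 2009) before Achebe (Sep 12, 2007) before Quinn and Haddad (Feb 4, 2003).
Among Halvorsen, Eriksen and Nakamura, accorded doyen status before not accorded doyen status: Halvorsen (accorded doyen status) before Eriksen and Nakamura (not accorded doyen status).
Among Eriksen and Nakamura, by years accredited (higher first): Eriksen (21 years) before Nakamura (12 years).
Quinn and Haddad are each accorded doyen status, so the next rule applies.
Among Quinn and Haddad, by years accredited (higher first): Quinn (8 years) before Haddad (2 years).
Full order: Pereira, Halvorsen, Eriksen, Nakamura, Petrov, Achebe, Quinn, Haddad.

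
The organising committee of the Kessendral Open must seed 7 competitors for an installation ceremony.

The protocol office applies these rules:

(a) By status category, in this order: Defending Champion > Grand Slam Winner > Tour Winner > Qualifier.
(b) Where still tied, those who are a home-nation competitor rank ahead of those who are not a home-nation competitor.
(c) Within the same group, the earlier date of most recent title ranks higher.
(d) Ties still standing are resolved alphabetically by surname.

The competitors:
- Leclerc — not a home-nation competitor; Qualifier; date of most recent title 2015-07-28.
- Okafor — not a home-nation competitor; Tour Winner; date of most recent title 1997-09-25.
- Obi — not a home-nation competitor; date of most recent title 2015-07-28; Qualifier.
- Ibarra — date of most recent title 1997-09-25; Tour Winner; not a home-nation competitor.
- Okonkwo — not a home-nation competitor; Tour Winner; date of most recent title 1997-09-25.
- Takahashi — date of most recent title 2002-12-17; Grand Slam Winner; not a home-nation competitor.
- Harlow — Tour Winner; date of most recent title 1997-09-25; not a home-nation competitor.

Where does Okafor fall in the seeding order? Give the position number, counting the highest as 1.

4

By status category: Takahashi (Grand Slam Winner); then Harlow, Ibarra, Okafor and Okonkwo (Tour Winner); then Leclerc and Obi (Qualifier).
Harlow, Ibarra, Okafor and Okonkwo are each not a home-nation competitor, so the next rule applies.
Harlow, Ibarra, Okafor and Okonkwo all have date of most recent title 1997-09-25, so the next rule applies.
Among Harlow, Ibarra, Okafor and Okonkwo, alphabetically by surname: Harlow before Ibarra before Okafor before Okonkwo.
Leclerc and Obi are each not a home-nation competitor, so the next rule applies.
Leclerc and Obi both have date of most recent title 2015-07-28, so the next rule applies.
Among Leclerc and Obi, alphabetically by surname: Leclerc before Obi.
Order: Takahashi, Harlow, Ibarra, Okafor, Okonkwo, Leclerc, Obi. So position 4.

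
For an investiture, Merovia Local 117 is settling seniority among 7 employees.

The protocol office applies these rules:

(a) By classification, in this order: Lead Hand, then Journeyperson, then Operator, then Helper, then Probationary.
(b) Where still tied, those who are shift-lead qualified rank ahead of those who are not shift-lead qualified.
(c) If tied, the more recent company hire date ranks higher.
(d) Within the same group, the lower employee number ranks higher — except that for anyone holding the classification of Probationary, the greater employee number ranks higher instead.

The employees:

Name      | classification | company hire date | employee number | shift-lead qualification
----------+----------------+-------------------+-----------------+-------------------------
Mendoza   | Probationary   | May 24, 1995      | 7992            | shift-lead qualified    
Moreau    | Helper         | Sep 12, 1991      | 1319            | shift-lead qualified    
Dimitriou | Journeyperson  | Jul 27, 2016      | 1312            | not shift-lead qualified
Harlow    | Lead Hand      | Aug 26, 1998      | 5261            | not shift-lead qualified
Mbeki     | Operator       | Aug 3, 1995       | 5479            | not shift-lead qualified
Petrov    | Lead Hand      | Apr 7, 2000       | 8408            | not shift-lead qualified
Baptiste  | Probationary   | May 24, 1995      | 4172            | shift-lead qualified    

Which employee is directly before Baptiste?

By classification: Petrov and Harlow (Lead Hand); then Dimitriou (Journeyperson); then Mbeki (Operator); then Moreau (Helper); then Mendoza and Baptiste (Probationary).
Petrov and Harlow are each not shift-lead qualified, so the next rule applies.
Among Petrov and Harlow, by company hire date (later first): Petrov (Apr 7, 2000) before Harlow (Aug 26, 1998).
Mendoza and Baptiste are each shift-lead qualified, so the next rule applies.
Mendoza and Baptiste both have company hire date May 24, 1995, so the next rule applies.
Among Mendoza and Baptiste, by employee number (higher first) (reversed rule for this group): Mendoza (7992) before Baptiste (4172).
Order: Petrov, Harlow, Dimitriou, Mbeki, Moreau, Mendoza, Baptiste.

Mendoza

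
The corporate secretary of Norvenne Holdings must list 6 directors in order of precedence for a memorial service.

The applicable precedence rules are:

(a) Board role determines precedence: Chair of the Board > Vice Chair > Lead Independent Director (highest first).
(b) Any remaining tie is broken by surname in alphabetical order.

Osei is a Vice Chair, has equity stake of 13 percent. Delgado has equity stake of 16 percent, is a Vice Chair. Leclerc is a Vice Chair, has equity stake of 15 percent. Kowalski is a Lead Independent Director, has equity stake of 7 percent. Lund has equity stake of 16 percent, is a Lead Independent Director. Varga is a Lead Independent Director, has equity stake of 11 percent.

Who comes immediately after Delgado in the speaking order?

Leclerc

By board role: Delgado, Leclerc and Osei (Vice Chair); then Kowalski, Lund and Varga (Lead Independent Director).
Among Delgado, Leclerc and Osei, alphabetically by surname: Delgado before Leclerc before Osei.
Among Kowalski, Lund and Varga, alphabetically by surname: Kowalski before Lund before Varga.
Order: Delgado, Leclerc, Osei, Kowalski, Lund, Varga.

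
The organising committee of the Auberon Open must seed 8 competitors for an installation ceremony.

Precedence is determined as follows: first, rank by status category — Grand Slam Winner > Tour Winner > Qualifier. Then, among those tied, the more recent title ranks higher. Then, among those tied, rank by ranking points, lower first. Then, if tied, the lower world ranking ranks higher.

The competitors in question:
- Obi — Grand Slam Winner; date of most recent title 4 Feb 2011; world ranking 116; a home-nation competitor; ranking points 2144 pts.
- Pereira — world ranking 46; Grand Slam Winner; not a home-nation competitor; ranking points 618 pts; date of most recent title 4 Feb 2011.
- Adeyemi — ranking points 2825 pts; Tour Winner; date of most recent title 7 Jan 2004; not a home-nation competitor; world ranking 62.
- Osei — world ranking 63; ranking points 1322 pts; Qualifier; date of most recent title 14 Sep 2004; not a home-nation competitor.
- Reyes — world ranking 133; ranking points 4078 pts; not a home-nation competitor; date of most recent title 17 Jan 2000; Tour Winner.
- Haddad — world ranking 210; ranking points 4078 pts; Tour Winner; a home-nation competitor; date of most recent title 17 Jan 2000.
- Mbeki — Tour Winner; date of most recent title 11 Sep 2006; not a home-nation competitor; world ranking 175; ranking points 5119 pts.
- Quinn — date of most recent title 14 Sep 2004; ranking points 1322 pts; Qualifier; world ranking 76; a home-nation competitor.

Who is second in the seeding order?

By status category: Pereira and Obi (Grand Slam Winner); then Mbeki, Adeyemi, Reyes and Haddad (Tour Winner); then Osei and Quinn (Qualifier).
Pereira and Obi both have date of most recent title 4 Feb 2011, so the next rule applies.
Among Pereira and Obi, by ranking points (lower first): Pereira (618 pts) before Obi (2144 pts).
Among Mbeki, Adeyemi, Reyes and Haddad, by date of most recent title (later first): Mbeki (11 Sep 2006) before Adeyemi (7 Jan 2004) before Reyes and Haddad (17 Jan 2000).
Reyes and Haddad both have ranking points 4078 pts, so the next rule applies.
Among Reyes and Haddad, by world ranking (lower first): Reyes (133) before Haddad (210).
Osei and Quinn both have date of most recent title 14 Sep 2004, so the next rule applies.
Osei and Quinn both have ranking points 1322 pts, so the next rule applies.
Among Osei and Quinn, by world ranking (lower first): Osei (63) before Quinn (76).
Order: Pereira, Obi, Mbeki, Adeyemi, Reyes, Haddad, Osei, Quinn.

Obi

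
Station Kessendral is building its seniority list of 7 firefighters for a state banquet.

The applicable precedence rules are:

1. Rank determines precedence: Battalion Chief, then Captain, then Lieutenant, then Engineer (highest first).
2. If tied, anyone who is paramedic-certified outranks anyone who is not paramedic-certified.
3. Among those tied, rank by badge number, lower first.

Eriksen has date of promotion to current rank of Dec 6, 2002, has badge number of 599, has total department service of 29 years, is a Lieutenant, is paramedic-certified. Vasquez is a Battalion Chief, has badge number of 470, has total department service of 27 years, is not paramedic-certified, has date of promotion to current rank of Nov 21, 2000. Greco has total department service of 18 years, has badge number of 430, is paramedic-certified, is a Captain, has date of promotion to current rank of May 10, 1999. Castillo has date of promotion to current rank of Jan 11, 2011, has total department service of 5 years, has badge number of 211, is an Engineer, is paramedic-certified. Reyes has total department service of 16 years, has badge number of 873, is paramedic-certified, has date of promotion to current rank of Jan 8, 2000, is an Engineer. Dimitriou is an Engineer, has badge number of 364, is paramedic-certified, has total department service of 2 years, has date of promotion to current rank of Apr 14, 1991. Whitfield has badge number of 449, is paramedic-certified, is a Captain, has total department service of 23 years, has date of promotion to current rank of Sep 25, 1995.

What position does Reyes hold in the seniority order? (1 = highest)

7

By rank: Vasquez (Battalion Chief); then Greco and Whitfield (Captain); then Eriksen (Lieutenant); then Castillo, Dimitriou and Reyes (Engineer).
Greco and Whitfield are each paramedic-certified, so the next rule applies.
Among Greco and Whitfield, by badge number (lower first): Greco (430) before Whitfield (449).
Castillo, Dimitriou and Reyes are each paramedic-certified, so the next rule applies.
Among Castillo, Dimitriou and Reyes, by badge number (lower first): Castillo (211) before Dimitriou (364) before Reyes (873).
Order: Vasquez, Greco, Whitfield, Eriksen, Castillo, Dimitriou, Reyes. So position 7.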